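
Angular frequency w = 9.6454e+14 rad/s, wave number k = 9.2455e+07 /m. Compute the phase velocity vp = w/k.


vp = w / k
= 9.6454e+14 / 9.2455e+07
= 1.0433e+07 m/s

1.0433e+07


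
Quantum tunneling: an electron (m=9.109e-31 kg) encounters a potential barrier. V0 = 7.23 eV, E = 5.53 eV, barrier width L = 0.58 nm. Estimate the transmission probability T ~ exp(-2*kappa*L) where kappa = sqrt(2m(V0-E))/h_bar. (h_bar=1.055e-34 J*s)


V0 - E = 1.7 eV = 2.7234e-19 J
kappa = sqrt(2 * m * (V0-E)) / h_bar
= sqrt(2 * 9.109e-31 * 2.7234e-19) / 1.055e-34
= 6.6766e+09 /m
2*kappa*L = 2 * 6.6766e+09 * 0.58e-9
= 7.7448
T = exp(-7.7448) = 4.329775e-04

4.329775e-04


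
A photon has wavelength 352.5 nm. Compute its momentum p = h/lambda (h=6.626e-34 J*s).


p = h / lambda
= 6.626e-34 / (352.5e-9)
= 6.626e-34 / 3.5250e-07
= 1.8797e-27 kg*m/s

1.8797e-27


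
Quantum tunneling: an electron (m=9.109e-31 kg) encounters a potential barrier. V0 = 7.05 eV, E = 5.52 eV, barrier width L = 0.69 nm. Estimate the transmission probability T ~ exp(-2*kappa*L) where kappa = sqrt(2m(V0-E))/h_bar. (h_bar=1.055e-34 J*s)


V0 - E = 1.53 eV = 2.4511e-19 J
kappa = sqrt(2 * m * (V0-E)) / h_bar
= sqrt(2 * 9.109e-31 * 2.4511e-19) / 1.055e-34
= 6.3340e+09 /m
2*kappa*L = 2 * 6.3340e+09 * 0.69e-9
= 8.7409
T = exp(-8.7409) = 1.599170e-04

1.599170e-04


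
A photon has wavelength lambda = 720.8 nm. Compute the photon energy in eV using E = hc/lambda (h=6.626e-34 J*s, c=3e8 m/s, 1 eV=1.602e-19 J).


E = hc / lambda
= (6.626e-34)(3e8) / (720.8e-9)
= 1.9878e-25 / 7.2080e-07
= 2.7578e-19 J
Converting to eV: 2.7578e-19 / 1.602e-19
= 1.7215 eV

1.7215


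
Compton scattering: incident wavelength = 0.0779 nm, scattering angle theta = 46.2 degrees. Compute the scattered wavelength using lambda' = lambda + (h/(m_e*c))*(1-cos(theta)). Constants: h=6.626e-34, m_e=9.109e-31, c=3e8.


Compton wavelength: h/(m_e*c) = 2.4247e-12 m
d_lambda = 2.4247e-12 * (1 - cos(46.2 deg))
= 2.4247e-12 * 0.307857
= 7.4646e-13 m = 0.000746 nm
lambda' = 0.0779 + 0.000746
= 0.078646 nm

0.078646


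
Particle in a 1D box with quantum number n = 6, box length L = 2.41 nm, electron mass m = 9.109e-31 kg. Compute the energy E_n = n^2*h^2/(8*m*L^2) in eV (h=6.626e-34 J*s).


E = n^2 * h^2 / (8 * m * L^2)
= 6^2 * (6.626e-34)^2 / (8 * 9.109e-31 * (2.41e-9)^2)
= 36 * 4.3904e-67 / (8 * 9.109e-31 * 5.8081e-18)
= 3.7343e-19 J
= 2.331 eV

2.331


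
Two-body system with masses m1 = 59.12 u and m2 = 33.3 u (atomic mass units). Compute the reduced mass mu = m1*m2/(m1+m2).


mu = m1 * m2 / (m1 + m2)
= 59.12 * 33.3 / (59.12 + 33.3)
= 1968.696 / 92.42
= 21.3016 u

21.3016


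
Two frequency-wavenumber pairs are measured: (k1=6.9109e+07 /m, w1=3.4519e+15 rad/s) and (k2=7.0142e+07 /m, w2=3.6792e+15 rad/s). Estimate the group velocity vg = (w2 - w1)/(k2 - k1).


vg = (w2 - w1) / (k2 - k1)
= (3.6792e+15 - 3.4519e+15) / (7.0142e+07 - 6.9109e+07)
= 2.2730e+14 / 1.0330e+06
= 2.2004e+08 m/s

2.2004e+08


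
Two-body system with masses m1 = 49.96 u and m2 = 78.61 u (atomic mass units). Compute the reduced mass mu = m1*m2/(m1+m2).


mu = m1 * m2 / (m1 + m2)
= 49.96 * 78.61 / (49.96 + 78.61)
= 3927.3556 / 128.57
= 30.5464 u

30.5464


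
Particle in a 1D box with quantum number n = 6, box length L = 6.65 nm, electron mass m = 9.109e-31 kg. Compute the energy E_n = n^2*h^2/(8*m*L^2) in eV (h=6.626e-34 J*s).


E = n^2 * h^2 / (8 * m * L^2)
= 6^2 * (6.626e-34)^2 / (8 * 9.109e-31 * (6.65e-9)^2)
= 36 * 4.3904e-67 / (8 * 9.109e-31 * 4.4223e-17)
= 4.9046e-20 J
= 0.3062 eV

0.3062


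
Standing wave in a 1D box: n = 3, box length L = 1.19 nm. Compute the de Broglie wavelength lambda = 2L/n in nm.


lambda = 2L / n
= 2 * 1.19 / 3
= 2.38 / 3
= 0.7933 nm

0.7933


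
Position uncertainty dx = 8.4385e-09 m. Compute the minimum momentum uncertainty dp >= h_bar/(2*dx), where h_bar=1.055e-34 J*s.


dp = h_bar / (2 * dx)
= 1.055e-34 / (2 * 8.4385e-09)
= 1.055e-34 / 1.6877e-08
= 6.2511e-27 kg*m/s

6.2511e-27


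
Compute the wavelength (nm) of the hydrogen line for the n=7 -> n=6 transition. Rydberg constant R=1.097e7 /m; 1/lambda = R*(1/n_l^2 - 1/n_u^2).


1/lambda = R * (1/n_l^2 - 1/n_u^2)
= 1.097e7 * (1/6^2 - 1/7^2)
= 1.097e7 * (0.027778 - 0.020408)
= 1.097e7 * 0.00737
= 8.0845e+04 /m
lambda = 1 / 8.0845e+04 = 12369.3991 nm

12369.3991


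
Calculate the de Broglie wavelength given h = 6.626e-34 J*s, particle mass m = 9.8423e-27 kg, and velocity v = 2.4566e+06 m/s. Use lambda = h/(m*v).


lambda = h / (m * v)
= 6.626e-34 / (9.8423e-27 * 2.4566e+06)
= 6.626e-34 / 2.4179e-20
= 2.7404e-14 m

2.7404e-14


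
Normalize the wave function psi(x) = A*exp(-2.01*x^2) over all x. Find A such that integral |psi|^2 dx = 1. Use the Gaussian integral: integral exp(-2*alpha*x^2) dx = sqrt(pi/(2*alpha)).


integral |psi|^2 dx = A^2 * sqrt(pi/(2*alpha)) = 1
A^2 = sqrt(2*alpha/pi)
= sqrt(2 * 2.01 / pi)
= 1.131197
A = sqrt(1.131197)
= 1.0636

1.0636


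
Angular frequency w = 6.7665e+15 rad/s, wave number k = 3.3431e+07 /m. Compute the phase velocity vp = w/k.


vp = w / k
= 6.7665e+15 / 3.3431e+07
= 2.0240e+08 m/s

2.0240e+08


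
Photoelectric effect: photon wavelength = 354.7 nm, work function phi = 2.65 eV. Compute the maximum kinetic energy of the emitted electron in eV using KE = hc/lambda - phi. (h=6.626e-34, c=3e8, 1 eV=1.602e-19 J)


E_photon = hc / lambda
= (6.626e-34)(3e8) / (354.7e-9)
= 5.6042e-19 J
= 3.4982 eV
KE = E_photon - phi
= 3.4982 - 2.65
= 0.8482 eV

0.8482


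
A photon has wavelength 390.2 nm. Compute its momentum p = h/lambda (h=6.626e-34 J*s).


p = h / lambda
= 6.626e-34 / (390.2e-9)
= 6.626e-34 / 3.9020e-07
= 1.6981e-27 kg*m/s

1.6981e-27


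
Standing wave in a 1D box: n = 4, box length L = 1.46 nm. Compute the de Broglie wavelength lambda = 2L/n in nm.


lambda = 2L / n
= 2 * 1.46 / 4
= 2.92 / 4
= 0.73 nm

0.73


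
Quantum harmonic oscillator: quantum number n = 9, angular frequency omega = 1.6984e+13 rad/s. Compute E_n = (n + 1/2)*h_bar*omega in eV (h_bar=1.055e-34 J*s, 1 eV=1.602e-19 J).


E = (n + 1/2) * h_bar * omega
= (9 + 0.5) * 1.055e-34 * 1.6984e+13
= 9.5 * 1.7918e-21
= 1.7022e-20 J
= 0.1063 eV

0.1063


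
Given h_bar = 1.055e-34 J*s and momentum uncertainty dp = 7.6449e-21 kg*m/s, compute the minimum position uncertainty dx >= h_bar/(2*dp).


dx = h_bar / (2 * dp)
= 1.055e-34 / (2 * 7.6449e-21)
= 1.055e-34 / 1.5290e-20
= 6.9000e-15 m

6.9000e-15


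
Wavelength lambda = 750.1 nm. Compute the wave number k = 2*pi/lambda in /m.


k = 2 * pi / lambda
= 6.2832 / (750.1e-9)
= 6.2832 / 7.5010e-07
= 8.3765e+06 /m

8.3765e+06


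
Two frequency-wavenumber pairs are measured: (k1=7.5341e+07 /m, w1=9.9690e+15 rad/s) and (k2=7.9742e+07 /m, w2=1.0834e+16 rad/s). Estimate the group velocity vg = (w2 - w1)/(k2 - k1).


vg = (w2 - w1) / (k2 - k1)
= (1.0834e+16 - 9.9690e+15) / (7.9742e+07 - 7.5341e+07)
= 8.6500e+14 / 4.4010e+06
= 1.9655e+08 m/s

1.9655e+08


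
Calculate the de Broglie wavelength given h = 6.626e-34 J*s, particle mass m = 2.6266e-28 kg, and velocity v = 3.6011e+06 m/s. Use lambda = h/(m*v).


lambda = h / (m * v)
= 6.626e-34 / (2.6266e-28 * 3.6011e+06)
= 6.626e-34 / 9.4586e-22
= 7.0052e-13 m

7.0052e-13


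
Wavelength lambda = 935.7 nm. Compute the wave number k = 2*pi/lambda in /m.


k = 2 * pi / lambda
= 6.2832 / (935.7e-9)
= 6.2832 / 9.3570e-07
= 6.7150e+06 /m

6.7150e+06


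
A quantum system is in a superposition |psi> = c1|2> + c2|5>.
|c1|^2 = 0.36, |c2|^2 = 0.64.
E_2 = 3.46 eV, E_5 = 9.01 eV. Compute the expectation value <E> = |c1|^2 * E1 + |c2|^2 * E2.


<E> = |c1|^2 * E1 + |c2|^2 * E2
= 0.36 * 3.46 + 0.64 * 9.01
= 1.2456 + 5.7664
= 7.012 eV

7.012


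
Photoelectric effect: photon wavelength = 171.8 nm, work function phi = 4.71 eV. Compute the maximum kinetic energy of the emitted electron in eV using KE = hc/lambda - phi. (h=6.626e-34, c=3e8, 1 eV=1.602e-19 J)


E_photon = hc / lambda
= (6.626e-34)(3e8) / (171.8e-9)
= 1.1570e-18 J
= 7.2225 eV
KE = E_photon - phi
= 7.2225 - 4.71
= 2.5125 eV

2.5125


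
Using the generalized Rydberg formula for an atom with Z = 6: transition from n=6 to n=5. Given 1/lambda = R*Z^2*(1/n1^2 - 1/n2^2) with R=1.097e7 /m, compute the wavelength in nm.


1/lambda = R * Z^2 * (1/n1^2 - 1/n2^2)
= 1.097e7 * 6^2 * (1/5^2 - 1/6^2)
= 1.097e7 * 36 * (0.04 - 0.027778)
= 4.8268e+06 /m
lambda = 1 / 4.8268e+06
= 207.1766 nm

207.1766


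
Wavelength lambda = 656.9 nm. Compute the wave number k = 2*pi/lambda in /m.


k = 2 * pi / lambda
= 6.2832 / (656.9e-9)
= 6.2832 / 6.5690e-07
= 9.5649e+06 /m

9.5649e+06


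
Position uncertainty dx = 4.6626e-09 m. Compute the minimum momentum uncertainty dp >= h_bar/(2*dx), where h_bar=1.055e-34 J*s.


dp = h_bar / (2 * dx)
= 1.055e-34 / (2 * 4.6626e-09)
= 1.055e-34 / 9.3252e-09
= 1.1313e-26 kg*m/s

1.1313e-26


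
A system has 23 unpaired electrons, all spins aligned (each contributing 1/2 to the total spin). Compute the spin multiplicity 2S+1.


Total spin S = N * (1/2) = 23 * 0.5 = 11.5
Spin multiplicity = 2S + 1
= 2 * 11.5 + 1
= 24

24


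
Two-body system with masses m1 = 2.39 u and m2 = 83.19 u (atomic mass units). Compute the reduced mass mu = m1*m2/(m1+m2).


mu = m1 * m2 / (m1 + m2)
= 2.39 * 83.19 / (2.39 + 83.19)
= 198.8241 / 85.58
= 2.3233 u

2.3233


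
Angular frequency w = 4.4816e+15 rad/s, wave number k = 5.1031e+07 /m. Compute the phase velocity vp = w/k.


vp = w / k
= 4.4816e+15 / 5.1031e+07
= 8.7821e+07 m/s

8.7821e+07


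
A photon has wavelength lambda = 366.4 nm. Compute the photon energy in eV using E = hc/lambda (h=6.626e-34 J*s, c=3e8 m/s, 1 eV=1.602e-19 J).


E = hc / lambda
= (6.626e-34)(3e8) / (366.4e-9)
= 1.9878e-25 / 3.6640e-07
= 5.4252e-19 J
Converting to eV: 5.4252e-19 / 1.602e-19
= 3.3865 eV

3.3865


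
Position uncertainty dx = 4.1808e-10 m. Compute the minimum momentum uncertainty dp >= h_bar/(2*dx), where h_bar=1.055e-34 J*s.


dp = h_bar / (2 * dx)
= 1.055e-34 / (2 * 4.1808e-10)
= 1.055e-34 / 8.3616e-10
= 1.2617e-25 kg*m/s

1.2617e-25


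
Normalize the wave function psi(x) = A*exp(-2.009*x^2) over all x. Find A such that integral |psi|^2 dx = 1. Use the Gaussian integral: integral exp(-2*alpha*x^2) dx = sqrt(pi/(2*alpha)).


integral |psi|^2 dx = A^2 * sqrt(pi/(2*alpha)) = 1
A^2 = sqrt(2*alpha/pi)
= sqrt(2 * 2.009 / pi)
= 1.130915
A = sqrt(1.130915)
= 1.0634

1.0634


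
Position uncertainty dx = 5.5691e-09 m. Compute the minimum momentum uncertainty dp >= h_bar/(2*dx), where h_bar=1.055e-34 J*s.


dp = h_bar / (2 * dx)
= 1.055e-34 / (2 * 5.5691e-09)
= 1.055e-34 / 1.1138e-08
= 9.4719e-27 kg*m/s

9.4719e-27


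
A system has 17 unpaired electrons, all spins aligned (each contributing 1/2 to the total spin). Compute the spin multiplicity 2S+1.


Total spin S = N * (1/2) = 17 * 0.5 = 8.5
Spin multiplicity = 2S + 1
= 2 * 8.5 + 1
= 18

18


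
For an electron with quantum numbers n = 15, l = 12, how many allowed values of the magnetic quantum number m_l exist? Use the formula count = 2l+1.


m_l ranges from -l to +l in integer steps
So m_l goes from -12 to +12
Count = 2l + 1 = 2*12 + 1
= 25

25


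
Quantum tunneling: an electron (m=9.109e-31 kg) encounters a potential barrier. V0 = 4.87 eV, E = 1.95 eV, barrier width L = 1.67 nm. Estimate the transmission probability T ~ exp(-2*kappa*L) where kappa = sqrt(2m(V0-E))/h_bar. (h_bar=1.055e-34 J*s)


V0 - E = 2.92 eV = 4.6778e-19 J
kappa = sqrt(2 * m * (V0-E)) / h_bar
= sqrt(2 * 9.109e-31 * 4.6778e-19) / 1.055e-34
= 8.7503e+09 /m
2*kappa*L = 2 * 8.7503e+09 * 1.67e-9
= 29.2258
T = exp(-29.2258) = 2.029448e-13

2.029448e-13


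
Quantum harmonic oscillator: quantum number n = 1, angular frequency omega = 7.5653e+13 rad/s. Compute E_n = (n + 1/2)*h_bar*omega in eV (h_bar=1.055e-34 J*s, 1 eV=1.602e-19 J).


E = (n + 1/2) * h_bar * omega
= (1 + 0.5) * 1.055e-34 * 7.5653e+13
= 1.5 * 7.9814e-21
= 1.1972e-20 J
= 0.0747 eV

0.0747


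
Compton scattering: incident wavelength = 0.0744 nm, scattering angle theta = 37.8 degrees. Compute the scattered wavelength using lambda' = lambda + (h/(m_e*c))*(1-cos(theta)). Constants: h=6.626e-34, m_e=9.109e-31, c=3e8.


Compton wavelength: h/(m_e*c) = 2.4247e-12 m
d_lambda = 2.4247e-12 * (1 - cos(37.8 deg))
= 2.4247e-12 * 0.209845
= 5.0881e-13 m = 0.000509 nm
lambda' = 0.0744 + 0.000509
= 0.074909 nm

0.074909


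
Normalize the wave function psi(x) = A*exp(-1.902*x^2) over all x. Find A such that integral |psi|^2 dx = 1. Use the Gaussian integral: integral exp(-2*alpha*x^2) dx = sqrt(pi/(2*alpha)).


integral |psi|^2 dx = A^2 * sqrt(pi/(2*alpha)) = 1
A^2 = sqrt(2*alpha/pi)
= sqrt(2 * 1.902 / pi)
= 1.100387
A = sqrt(1.100387)
= 1.049

1.049


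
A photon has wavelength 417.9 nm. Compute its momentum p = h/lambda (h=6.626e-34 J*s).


p = h / lambda
= 6.626e-34 / (417.9e-9)
= 6.626e-34 / 4.1790e-07
= 1.5855e-27 kg*m/s

1.5855e-27


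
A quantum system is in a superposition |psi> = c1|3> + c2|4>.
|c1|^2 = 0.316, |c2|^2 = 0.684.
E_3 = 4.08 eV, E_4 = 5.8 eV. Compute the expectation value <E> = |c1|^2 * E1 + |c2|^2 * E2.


<E> = |c1|^2 * E1 + |c2|^2 * E2
= 0.316 * 4.08 + 0.684 * 5.8
= 1.2893 + 3.9672
= 5.2565 eV

5.2565


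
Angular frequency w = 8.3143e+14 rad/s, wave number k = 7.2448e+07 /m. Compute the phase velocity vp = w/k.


vp = w / k
= 8.3143e+14 / 7.2448e+07
= 1.1476e+07 m/s

1.1476e+07


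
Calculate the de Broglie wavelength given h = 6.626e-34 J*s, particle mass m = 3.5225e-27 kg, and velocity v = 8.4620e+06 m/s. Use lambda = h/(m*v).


lambda = h / (m * v)
= 6.626e-34 / (3.5225e-27 * 8.4620e+06)
= 6.626e-34 / 2.9807e-20
= 2.2229e-14 m

2.2229e-14


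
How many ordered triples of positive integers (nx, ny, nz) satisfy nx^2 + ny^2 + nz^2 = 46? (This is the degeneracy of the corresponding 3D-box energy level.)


Enumerate all (nx, ny, nz) with nx^2 + ny^2 + nz^2 = 46:
(1,3,6)
(1,6,3)
(3,1,6)
(3,6,1)
(6,1,3)
(6,3,1)
Total degeneracy = 6

6


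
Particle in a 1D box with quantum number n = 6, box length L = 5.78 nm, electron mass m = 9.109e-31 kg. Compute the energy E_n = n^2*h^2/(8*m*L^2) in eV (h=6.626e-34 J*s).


E = n^2 * h^2 / (8 * m * L^2)
= 6^2 * (6.626e-34)^2 / (8 * 9.109e-31 * (5.78e-9)^2)
= 36 * 4.3904e-67 / (8 * 9.109e-31 * 3.3408e-17)
= 6.4922e-20 J
= 0.4053 eV

0.4053


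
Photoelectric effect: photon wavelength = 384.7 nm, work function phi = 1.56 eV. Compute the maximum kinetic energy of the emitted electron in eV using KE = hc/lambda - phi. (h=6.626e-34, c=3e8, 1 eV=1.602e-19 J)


E_photon = hc / lambda
= (6.626e-34)(3e8) / (384.7e-9)
= 5.1671e-19 J
= 3.2254 eV
KE = E_photon - phi
= 3.2254 - 1.56
= 1.6654 eV

1.6654


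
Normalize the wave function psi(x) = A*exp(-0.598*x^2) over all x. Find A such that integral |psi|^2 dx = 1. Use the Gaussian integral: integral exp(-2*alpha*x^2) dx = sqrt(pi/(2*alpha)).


integral |psi|^2 dx = A^2 * sqrt(pi/(2*alpha)) = 1
A^2 = sqrt(2*alpha/pi)
= sqrt(2 * 0.598 / pi)
= 0.617008
A = sqrt(0.617008)
= 0.7855

0.7855


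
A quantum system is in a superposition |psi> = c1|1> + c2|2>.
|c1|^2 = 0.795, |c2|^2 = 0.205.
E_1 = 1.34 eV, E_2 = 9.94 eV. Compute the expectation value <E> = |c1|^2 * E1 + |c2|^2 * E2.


<E> = |c1|^2 * E1 + |c2|^2 * E2
= 0.795 * 1.34 + 0.205 * 9.94
= 1.0653 + 2.0377
= 3.103 eV

3.103


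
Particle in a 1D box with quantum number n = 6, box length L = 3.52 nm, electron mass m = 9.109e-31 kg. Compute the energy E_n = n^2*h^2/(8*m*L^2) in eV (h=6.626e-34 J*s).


E = n^2 * h^2 / (8 * m * L^2)
= 6^2 * (6.626e-34)^2 / (8 * 9.109e-31 * (3.52e-9)^2)
= 36 * 4.3904e-67 / (8 * 9.109e-31 * 1.2390e-17)
= 1.7505e-19 J
= 1.0927 eV

1.0927


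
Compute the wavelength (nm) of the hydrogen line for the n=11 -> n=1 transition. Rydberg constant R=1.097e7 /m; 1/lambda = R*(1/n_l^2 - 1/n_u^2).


1/lambda = R * (1/n_l^2 - 1/n_u^2)
= 1.097e7 * (1/1^2 - 1/11^2)
= 1.097e7 * (1.0 - 0.008264)
= 1.097e7 * 0.991736
= 1.0879e+07 /m
lambda = 1 / 1.0879e+07 = 91.9174 nm

91.9174


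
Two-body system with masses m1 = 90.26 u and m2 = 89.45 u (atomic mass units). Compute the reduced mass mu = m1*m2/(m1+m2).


mu = m1 * m2 / (m1 + m2)
= 90.26 * 89.45 / (90.26 + 89.45)
= 8073.757 / 179.71
= 44.9266 u

44.9266


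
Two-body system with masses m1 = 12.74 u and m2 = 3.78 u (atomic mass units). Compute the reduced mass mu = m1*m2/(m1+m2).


mu = m1 * m2 / (m1 + m2)
= 12.74 * 3.78 / (12.74 + 3.78)
= 48.1572 / 16.52
= 2.9151 u

2.9151


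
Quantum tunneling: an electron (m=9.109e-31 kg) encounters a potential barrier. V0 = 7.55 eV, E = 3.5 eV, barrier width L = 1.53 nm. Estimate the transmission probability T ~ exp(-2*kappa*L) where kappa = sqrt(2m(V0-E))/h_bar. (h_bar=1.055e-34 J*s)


V0 - E = 4.05 eV = 6.4881e-19 J
kappa = sqrt(2 * m * (V0-E)) / h_bar
= sqrt(2 * 9.109e-31 * 6.4881e-19) / 1.055e-34
= 1.0305e+10 /m
2*kappa*L = 2 * 1.0305e+10 * 1.53e-9
= 31.5339
T = exp(-31.5339) = 2.018314e-14

2.018314e-14


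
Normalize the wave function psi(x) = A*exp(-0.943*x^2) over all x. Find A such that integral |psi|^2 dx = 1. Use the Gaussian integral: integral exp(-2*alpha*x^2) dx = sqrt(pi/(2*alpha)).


integral |psi|^2 dx = A^2 * sqrt(pi/(2*alpha)) = 1
A^2 = sqrt(2*alpha/pi)
= sqrt(2 * 0.943 / pi)
= 0.774811
A = sqrt(0.774811)
= 0.8802

0.8802


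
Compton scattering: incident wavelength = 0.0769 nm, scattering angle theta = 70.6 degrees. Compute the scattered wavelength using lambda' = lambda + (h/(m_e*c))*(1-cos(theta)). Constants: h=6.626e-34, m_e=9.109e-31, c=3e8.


Compton wavelength: h/(m_e*c) = 2.4247e-12 m
d_lambda = 2.4247e-12 * (1 - cos(70.6 deg))
= 2.4247e-12 * 0.667839
= 1.6193e-12 m = 0.001619 nm
lambda' = 0.0769 + 0.001619
= 0.078519 nm

0.078519


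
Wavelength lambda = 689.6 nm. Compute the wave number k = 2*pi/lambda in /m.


k = 2 * pi / lambda
= 6.2832 / (689.6e-9)
= 6.2832 / 6.8960e-07
= 9.1113e+06 /m

9.1113e+06


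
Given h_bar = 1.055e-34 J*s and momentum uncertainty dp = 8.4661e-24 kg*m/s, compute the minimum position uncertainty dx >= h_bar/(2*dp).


dx = h_bar / (2 * dp)
= 1.055e-34 / (2 * 8.4661e-24)
= 1.055e-34 / 1.6932e-23
= 6.2307e-12 m

6.2307e-12


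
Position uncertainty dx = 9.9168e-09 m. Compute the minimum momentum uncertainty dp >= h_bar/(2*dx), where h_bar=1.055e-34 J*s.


dp = h_bar / (2 * dx)
= 1.055e-34 / (2 * 9.9168e-09)
= 1.055e-34 / 1.9834e-08
= 5.3193e-27 kg*m/s

5.3193e-27


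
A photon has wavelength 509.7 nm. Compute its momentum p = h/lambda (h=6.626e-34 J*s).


p = h / lambda
= 6.626e-34 / (509.7e-9)
= 6.626e-34 / 5.0970e-07
= 1.3000e-27 kg*m/s

1.3000e-27


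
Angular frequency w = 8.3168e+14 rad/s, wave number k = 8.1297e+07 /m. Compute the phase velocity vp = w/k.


vp = w / k
= 8.3168e+14 / 8.1297e+07
= 1.0230e+07 m/s

1.0230e+07


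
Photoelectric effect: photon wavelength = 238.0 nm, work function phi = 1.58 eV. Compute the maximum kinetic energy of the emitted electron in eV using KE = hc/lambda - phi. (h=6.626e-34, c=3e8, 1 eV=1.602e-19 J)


E_photon = hc / lambda
= (6.626e-34)(3e8) / (238.0e-9)
= 8.3521e-19 J
= 5.2135 eV
KE = E_photon - phi
= 5.2135 - 1.58
= 3.6335 eV

3.6335


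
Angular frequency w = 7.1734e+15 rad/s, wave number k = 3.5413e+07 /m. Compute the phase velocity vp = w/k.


vp = w / k
= 7.1734e+15 / 3.5413e+07
= 2.0256e+08 m/s

2.0256e+08


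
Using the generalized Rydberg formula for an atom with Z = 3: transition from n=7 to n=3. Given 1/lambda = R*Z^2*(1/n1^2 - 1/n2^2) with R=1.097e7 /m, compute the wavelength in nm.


1/lambda = R * Z^2 * (1/n1^2 - 1/n2^2)
= 1.097e7 * 3^2 * (1/3^2 - 1/7^2)
= 1.097e7 * 9 * (0.111111 - 0.020408)
= 8.9551e+06 /m
lambda = 1 / 8.9551e+06
= 111.6682 nm

111.6682


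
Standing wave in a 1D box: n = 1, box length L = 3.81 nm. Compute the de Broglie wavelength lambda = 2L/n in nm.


lambda = 2L / n
= 2 * 3.81 / 1
= 7.62 / 1
= 7.62 nm

7.62


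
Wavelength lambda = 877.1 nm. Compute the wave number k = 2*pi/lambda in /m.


k = 2 * pi / lambda
= 6.2832 / (877.1e-9)
= 6.2832 / 8.7710e-07
= 7.1636e+06 /m

7.1636e+06


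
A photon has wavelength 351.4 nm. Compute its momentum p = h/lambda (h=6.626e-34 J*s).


p = h / lambda
= 6.626e-34 / (351.4e-9)
= 6.626e-34 / 3.5140e-07
= 1.8856e-27 kg*m/s

1.8856e-27


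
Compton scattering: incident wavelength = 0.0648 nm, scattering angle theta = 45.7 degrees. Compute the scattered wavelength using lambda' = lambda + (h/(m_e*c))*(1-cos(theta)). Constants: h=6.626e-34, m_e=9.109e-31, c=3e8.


Compton wavelength: h/(m_e*c) = 2.4247e-12 m
d_lambda = 2.4247e-12 * (1 - cos(45.7 deg))
= 2.4247e-12 * 0.301585
= 7.3125e-13 m = 0.000731 nm
lambda' = 0.0648 + 0.000731
= 0.065531 nm

0.065531


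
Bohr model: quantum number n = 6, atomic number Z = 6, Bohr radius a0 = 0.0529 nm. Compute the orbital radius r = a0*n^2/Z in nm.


r = a0 * n^2 / Z
= 0.0529 * 6^2 / 6
= 0.0529 * 36 / 6
= 0.3174 nm

0.3174


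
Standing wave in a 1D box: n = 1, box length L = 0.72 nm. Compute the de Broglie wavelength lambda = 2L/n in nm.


lambda = 2L / n
= 2 * 0.72 / 1
= 1.44 / 1
= 1.44 nm

1.44


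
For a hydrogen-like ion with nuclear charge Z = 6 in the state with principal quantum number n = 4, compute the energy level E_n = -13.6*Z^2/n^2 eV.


E_n = -13.6 * Z^2 / n^2
= -13.6 * 6^2 / 4^2
= -13.6 * 36 / 16
= -30.6 eV

-30.6


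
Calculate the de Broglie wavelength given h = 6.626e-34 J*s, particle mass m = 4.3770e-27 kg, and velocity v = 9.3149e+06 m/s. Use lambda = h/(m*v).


lambda = h / (m * v)
= 6.626e-34 / (4.3770e-27 * 9.3149e+06)
= 6.626e-34 / 4.0771e-20
= 1.6252e-14 m

1.6252e-14


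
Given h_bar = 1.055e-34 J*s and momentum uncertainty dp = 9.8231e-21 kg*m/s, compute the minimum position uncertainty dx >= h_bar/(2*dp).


dx = h_bar / (2 * dp)
= 1.055e-34 / (2 * 9.8231e-21)
= 1.055e-34 / 1.9646e-20
= 5.3700e-15 m

5.3700e-15


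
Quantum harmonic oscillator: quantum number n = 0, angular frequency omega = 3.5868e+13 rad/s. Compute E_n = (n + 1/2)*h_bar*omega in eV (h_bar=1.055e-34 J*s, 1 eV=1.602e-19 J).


E = (n + 1/2) * h_bar * omega
= (0 + 0.5) * 1.055e-34 * 3.5868e+13
= 0.5 * 3.7841e-21
= 1.8920e-21 J
= 0.0118 eV

0.0118


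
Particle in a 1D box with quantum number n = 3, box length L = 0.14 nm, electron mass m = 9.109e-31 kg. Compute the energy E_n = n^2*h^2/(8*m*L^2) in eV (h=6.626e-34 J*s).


E = n^2 * h^2 / (8 * m * L^2)
= 3^2 * (6.626e-34)^2 / (8 * 9.109e-31 * (0.14e-9)^2)
= 9 * 4.3904e-67 / (8 * 9.109e-31 * 1.9600e-20)
= 2.7665e-17 J
= 172.6896 eV

172.6896


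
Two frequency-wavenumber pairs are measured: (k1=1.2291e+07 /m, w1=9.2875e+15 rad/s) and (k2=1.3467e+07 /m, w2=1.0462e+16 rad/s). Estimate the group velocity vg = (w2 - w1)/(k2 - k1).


vg = (w2 - w1) / (k2 - k1)
= (1.0462e+16 - 9.2875e+15) / (1.3467e+07 - 1.2291e+07)
= 1.1745e+15 / 1.1760e+06
= 9.9872e+08 m/s

9.9872e+08


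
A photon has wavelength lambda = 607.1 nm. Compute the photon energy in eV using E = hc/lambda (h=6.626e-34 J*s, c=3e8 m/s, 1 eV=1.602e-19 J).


E = hc / lambda
= (6.626e-34)(3e8) / (607.1e-9)
= 1.9878e-25 / 6.0710e-07
= 3.2743e-19 J
Converting to eV: 3.2743e-19 / 1.602e-19
= 2.0439 eV

2.0439


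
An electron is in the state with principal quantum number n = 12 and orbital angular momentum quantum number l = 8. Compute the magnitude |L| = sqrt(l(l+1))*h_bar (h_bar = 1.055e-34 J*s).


L = sqrt(l*(l+1)) * h_bar
= sqrt(8 * 9) * 1.055e-34
= sqrt(72) * 1.055e-34
= 8.4853 * 1.055e-34
= 8.9520e-34 J*s

8.9520e-34


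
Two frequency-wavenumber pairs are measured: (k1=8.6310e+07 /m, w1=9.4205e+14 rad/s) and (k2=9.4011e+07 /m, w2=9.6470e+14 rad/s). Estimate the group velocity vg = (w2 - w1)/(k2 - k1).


vg = (w2 - w1) / (k2 - k1)
= (9.6470e+14 - 9.4205e+14) / (9.4011e+07 - 8.6310e+07)
= 2.2650e+13 / 7.7010e+06
= 2.9412e+06 m/s

2.9412e+06


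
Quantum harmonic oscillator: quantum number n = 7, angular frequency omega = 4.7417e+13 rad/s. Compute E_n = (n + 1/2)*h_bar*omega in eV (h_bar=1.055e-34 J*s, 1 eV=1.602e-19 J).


E = (n + 1/2) * h_bar * omega
= (7 + 0.5) * 1.055e-34 * 4.7417e+13
= 7.5 * 5.0025e-21
= 3.7519e-20 J
= 0.2342 eV

0.2342


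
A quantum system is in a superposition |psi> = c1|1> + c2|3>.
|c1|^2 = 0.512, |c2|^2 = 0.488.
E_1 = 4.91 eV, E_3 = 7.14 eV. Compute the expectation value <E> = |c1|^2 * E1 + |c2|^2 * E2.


<E> = |c1|^2 * E1 + |c2|^2 * E2
= 0.512 * 4.91 + 0.488 * 7.14
= 2.5139 + 3.4843
= 5.9982 eV

5.9982


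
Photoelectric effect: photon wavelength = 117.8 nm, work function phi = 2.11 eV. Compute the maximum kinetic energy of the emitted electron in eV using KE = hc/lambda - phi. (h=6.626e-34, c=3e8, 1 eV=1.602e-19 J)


E_photon = hc / lambda
= (6.626e-34)(3e8) / (117.8e-9)
= 1.6874e-18 J
= 10.5333 eV
KE = E_photon - phi
= 10.5333 - 2.11
= 8.4233 eV

8.4233


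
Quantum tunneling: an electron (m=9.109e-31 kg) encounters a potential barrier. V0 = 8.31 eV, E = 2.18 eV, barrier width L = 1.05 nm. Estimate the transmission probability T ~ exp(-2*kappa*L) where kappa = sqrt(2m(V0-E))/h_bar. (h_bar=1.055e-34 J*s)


V0 - E = 6.13 eV = 9.8203e-19 J
kappa = sqrt(2 * m * (V0-E)) / h_bar
= sqrt(2 * 9.109e-31 * 9.8203e-19) / 1.055e-34
= 1.2678e+10 /m
2*kappa*L = 2 * 1.2678e+10 * 1.05e-9
= 26.6243
T = exp(-26.6243) = 2.736533e-12

2.736533e-12


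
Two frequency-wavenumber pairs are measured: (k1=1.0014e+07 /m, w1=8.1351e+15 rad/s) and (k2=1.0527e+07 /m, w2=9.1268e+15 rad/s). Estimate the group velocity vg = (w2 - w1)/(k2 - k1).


vg = (w2 - w1) / (k2 - k1)
= (9.1268e+15 - 8.1351e+15) / (1.0527e+07 - 1.0014e+07)
= 9.9170e+14 / 5.1300e+05
= 1.9331e+09 m/s

1.9331e+09


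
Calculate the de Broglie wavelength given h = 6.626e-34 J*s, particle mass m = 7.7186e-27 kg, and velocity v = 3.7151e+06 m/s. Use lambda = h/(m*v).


lambda = h / (m * v)
= 6.626e-34 / (7.7186e-27 * 3.7151e+06)
= 6.626e-34 / 2.8675e-20
= 2.3107e-14 m

2.3107e-14


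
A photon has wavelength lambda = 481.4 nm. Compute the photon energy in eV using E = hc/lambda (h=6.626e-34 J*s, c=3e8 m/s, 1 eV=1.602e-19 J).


E = hc / lambda
= (6.626e-34)(3e8) / (481.4e-9)
= 1.9878e-25 / 4.8140e-07
= 4.1292e-19 J
Converting to eV: 4.1292e-19 / 1.602e-19
= 2.5775 eV

2.5775


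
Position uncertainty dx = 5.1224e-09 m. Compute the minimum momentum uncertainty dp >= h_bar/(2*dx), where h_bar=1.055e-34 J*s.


dp = h_bar / (2 * dx)
= 1.055e-34 / (2 * 5.1224e-09)
= 1.055e-34 / 1.0245e-08
= 1.0298e-26 kg*m/s

1.0298e-26


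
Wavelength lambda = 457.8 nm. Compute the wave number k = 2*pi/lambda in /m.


k = 2 * pi / lambda
= 6.2832 / (457.8e-9)
= 6.2832 / 4.5780e-07
= 1.3725e+07 /m

1.3725e+07


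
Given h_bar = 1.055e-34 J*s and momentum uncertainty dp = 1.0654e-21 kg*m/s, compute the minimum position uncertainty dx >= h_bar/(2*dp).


dx = h_bar / (2 * dp)
= 1.055e-34 / (2 * 1.0654e-21)
= 1.055e-34 / 2.1308e-21
= 4.9512e-14 m

4.9512e-14


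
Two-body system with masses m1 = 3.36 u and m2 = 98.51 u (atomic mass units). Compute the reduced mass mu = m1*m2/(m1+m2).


mu = m1 * m2 / (m1 + m2)
= 3.36 * 98.51 / (3.36 + 98.51)
= 330.9936 / 101.87
= 3.2492 u

3.2492


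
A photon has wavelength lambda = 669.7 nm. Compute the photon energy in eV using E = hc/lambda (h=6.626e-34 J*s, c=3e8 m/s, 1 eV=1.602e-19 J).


E = hc / lambda
= (6.626e-34)(3e8) / (669.7e-9)
= 1.9878e-25 / 6.6970e-07
= 2.9682e-19 J
Converting to eV: 2.9682e-19 / 1.602e-19
= 1.8528 eV

1.8528


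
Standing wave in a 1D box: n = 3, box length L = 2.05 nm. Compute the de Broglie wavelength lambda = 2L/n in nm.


lambda = 2L / n
= 2 * 2.05 / 3
= 4.1 / 3
= 1.3667 nm

1.3667


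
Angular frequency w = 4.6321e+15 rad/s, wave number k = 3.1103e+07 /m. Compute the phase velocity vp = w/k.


vp = w / k
= 4.6321e+15 / 3.1103e+07
= 1.4893e+08 m/s

1.4893e+08


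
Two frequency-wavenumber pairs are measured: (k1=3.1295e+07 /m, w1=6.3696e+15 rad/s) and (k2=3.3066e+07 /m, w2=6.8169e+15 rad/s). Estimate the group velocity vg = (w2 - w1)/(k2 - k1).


vg = (w2 - w1) / (k2 - k1)
= (6.8169e+15 - 6.3696e+15) / (3.3066e+07 - 3.1295e+07)
= 4.4730e+14 / 1.7710e+06
= 2.5257e+08 m/s

2.5257e+08


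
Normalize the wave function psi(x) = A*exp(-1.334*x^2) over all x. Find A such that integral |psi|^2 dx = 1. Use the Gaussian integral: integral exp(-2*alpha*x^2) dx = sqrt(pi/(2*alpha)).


integral |psi|^2 dx = A^2 * sqrt(pi/(2*alpha)) = 1
A^2 = sqrt(2*alpha/pi)
= sqrt(2 * 1.334 / pi)
= 0.921548
A = sqrt(0.921548)
= 0.96

0.96


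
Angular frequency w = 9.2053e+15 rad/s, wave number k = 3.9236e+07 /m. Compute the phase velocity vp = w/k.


vp = w / k
= 9.2053e+15 / 3.9236e+07
= 2.3461e+08 m/s

2.3461e+08


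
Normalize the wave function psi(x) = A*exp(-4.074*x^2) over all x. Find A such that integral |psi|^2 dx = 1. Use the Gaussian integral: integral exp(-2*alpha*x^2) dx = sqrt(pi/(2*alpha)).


integral |psi|^2 dx = A^2 * sqrt(pi/(2*alpha)) = 1
A^2 = sqrt(2*alpha/pi)
= sqrt(2 * 4.074 / pi)
= 1.610462
A = sqrt(1.610462)
= 1.269

1.269


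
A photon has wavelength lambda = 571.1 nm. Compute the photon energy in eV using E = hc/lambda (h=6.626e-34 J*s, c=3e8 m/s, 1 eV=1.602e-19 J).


E = hc / lambda
= (6.626e-34)(3e8) / (571.1e-9)
= 1.9878e-25 / 5.7110e-07
= 3.4807e-19 J
Converting to eV: 3.4807e-19 / 1.602e-19
= 2.1727 eV

2.1727


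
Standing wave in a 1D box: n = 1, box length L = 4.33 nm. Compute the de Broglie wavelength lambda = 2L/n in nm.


lambda = 2L / n
= 2 * 4.33 / 1
= 8.66 / 1
= 8.66 nm

8.66


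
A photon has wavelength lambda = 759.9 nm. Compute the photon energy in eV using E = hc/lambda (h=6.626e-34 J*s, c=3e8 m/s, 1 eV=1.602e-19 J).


E = hc / lambda
= (6.626e-34)(3e8) / (759.9e-9)
= 1.9878e-25 / 7.5990e-07
= 2.6159e-19 J
Converting to eV: 2.6159e-19 / 1.602e-19
= 1.6329 eV

1.6329


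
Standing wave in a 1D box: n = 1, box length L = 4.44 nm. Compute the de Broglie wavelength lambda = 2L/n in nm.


lambda = 2L / n
= 2 * 4.44 / 1
= 8.88 / 1
= 8.88 nm

8.88


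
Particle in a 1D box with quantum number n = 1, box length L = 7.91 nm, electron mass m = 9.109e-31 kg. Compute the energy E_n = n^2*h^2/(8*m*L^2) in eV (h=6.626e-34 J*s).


E = n^2 * h^2 / (8 * m * L^2)
= 1^2 * (6.626e-34)^2 / (8 * 9.109e-31 * (7.91e-9)^2)
= 1 * 4.3904e-67 / (8 * 9.109e-31 * 6.2568e-17)
= 9.6292e-22 J
= 0.006 eV

0.006


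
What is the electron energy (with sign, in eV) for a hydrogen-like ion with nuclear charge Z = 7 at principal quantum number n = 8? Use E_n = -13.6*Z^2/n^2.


E_n = -13.6 * Z^2 / n^2
= -13.6 * 7^2 / 8^2
= -13.6 * 49 / 64
= -10.4125 eV

-10.4125


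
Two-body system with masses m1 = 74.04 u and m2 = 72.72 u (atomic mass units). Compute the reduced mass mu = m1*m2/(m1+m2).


mu = m1 * m2 / (m1 + m2)
= 74.04 * 72.72 / (74.04 + 72.72)
= 5384.1888 / 146.76
= 36.687 u

36.687


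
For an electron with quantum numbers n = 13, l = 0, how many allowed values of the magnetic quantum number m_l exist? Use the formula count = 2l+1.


m_l ranges from -l to +l in integer steps
So m_l goes from -0 to +0
Count = 2l + 1 = 2*0 + 1
= 1

1


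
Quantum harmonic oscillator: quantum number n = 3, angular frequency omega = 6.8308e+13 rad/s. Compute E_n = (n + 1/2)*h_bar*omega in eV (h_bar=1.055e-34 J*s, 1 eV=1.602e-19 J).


E = (n + 1/2) * h_bar * omega
= (3 + 0.5) * 1.055e-34 * 6.8308e+13
= 3.5 * 7.2065e-21
= 2.5223e-20 J
= 0.1574 eV

0.1574


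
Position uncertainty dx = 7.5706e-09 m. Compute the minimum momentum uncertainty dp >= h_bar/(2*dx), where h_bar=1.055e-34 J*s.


dp = h_bar / (2 * dx)
= 1.055e-34 / (2 * 7.5706e-09)
= 1.055e-34 / 1.5141e-08
= 6.9677e-27 kg*m/s

6.9677e-27


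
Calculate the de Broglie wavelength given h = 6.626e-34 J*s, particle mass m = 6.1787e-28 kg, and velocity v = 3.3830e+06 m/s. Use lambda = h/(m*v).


lambda = h / (m * v)
= 6.626e-34 / (6.1787e-28 * 3.3830e+06)
= 6.626e-34 / 2.0903e-21
= 3.1699e-13 m

3.1699e-13


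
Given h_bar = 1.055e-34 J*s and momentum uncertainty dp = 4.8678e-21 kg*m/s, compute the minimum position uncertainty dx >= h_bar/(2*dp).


dx = h_bar / (2 * dp)
= 1.055e-34 / (2 * 4.8678e-21)
= 1.055e-34 / 9.7356e-21
= 1.0837e-14 m

1.0837e-14


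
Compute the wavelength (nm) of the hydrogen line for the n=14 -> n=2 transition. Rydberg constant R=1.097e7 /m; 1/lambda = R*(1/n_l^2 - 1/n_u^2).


1/lambda = R * (1/n_l^2 - 1/n_u^2)
= 1.097e7 * (1/2^2 - 1/14^2)
= 1.097e7 * (0.25 - 0.005102)
= 1.097e7 * 0.244898
= 2.6865e+06 /m
lambda = 1 / 2.6865e+06 = 372.2273 nm

372.2273


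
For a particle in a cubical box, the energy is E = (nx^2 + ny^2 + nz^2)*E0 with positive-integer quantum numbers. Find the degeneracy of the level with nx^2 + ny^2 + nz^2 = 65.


Enumerate all (nx, ny, nz) with nx^2 + ny^2 + nz^2 = 65:
(2,5,6)
(2,6,5)
(5,2,6)
(5,6,2)
(6,2,5)
(6,5,2)
Total degeneracy = 6

6


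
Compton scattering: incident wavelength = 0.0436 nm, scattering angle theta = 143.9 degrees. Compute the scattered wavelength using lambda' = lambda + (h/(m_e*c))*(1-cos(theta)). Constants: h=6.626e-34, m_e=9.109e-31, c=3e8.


Compton wavelength: h/(m_e*c) = 2.4247e-12 m
d_lambda = 2.4247e-12 * (1 - cos(143.9 deg))
= 2.4247e-12 * 1.80799
= 4.3838e-12 m = 0.004384 nm
lambda' = 0.0436 + 0.004384
= 0.047984 nm

0.047984


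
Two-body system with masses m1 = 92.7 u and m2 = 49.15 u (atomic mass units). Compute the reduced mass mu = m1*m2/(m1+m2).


mu = m1 * m2 / (m1 + m2)
= 92.7 * 49.15 / (92.7 + 49.15)
= 4556.205 / 141.85
= 32.1199 u

32.1199


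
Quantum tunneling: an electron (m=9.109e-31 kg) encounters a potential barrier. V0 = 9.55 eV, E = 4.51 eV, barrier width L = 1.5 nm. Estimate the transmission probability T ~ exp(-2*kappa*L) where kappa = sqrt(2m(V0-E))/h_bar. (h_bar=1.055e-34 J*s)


V0 - E = 5.04 eV = 8.0741e-19 J
kappa = sqrt(2 * m * (V0-E)) / h_bar
= sqrt(2 * 9.109e-31 * 8.0741e-19) / 1.055e-34
= 1.1496e+10 /m
2*kappa*L = 2 * 1.1496e+10 * 1.5e-9
= 34.4878
T = exp(-34.4878) = 1.052283e-15

1.052283e-15


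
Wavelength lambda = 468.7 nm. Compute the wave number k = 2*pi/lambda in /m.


k = 2 * pi / lambda
= 6.2832 / (468.7e-9)
= 6.2832 / 4.6870e-07
= 1.3406e+07 /m

1.3406e+07


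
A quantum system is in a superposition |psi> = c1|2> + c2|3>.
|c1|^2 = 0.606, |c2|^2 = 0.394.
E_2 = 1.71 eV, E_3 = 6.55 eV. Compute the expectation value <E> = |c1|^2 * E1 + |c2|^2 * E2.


<E> = |c1|^2 * E1 + |c2|^2 * E2
= 0.606 * 1.71 + 0.394 * 6.55
= 1.0363 + 2.5807
= 3.617 eV

3.617


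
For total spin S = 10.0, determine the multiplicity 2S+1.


Spin multiplicity = 2S + 1
= 2 * 10.0 + 1
= 20.0 + 1
= 21

21


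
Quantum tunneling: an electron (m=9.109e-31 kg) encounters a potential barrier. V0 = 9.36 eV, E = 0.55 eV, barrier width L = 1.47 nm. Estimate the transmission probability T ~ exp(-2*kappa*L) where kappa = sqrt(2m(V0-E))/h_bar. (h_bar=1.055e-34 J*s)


V0 - E = 8.81 eV = 1.4114e-18 J
kappa = sqrt(2 * m * (V0-E)) / h_bar
= sqrt(2 * 9.109e-31 * 1.4114e-18) / 1.055e-34
= 1.5199e+10 /m
2*kappa*L = 2 * 1.5199e+10 * 1.47e-9
= 44.6853
T = exp(-44.6853) = 3.921316e-20

3.921316e-20


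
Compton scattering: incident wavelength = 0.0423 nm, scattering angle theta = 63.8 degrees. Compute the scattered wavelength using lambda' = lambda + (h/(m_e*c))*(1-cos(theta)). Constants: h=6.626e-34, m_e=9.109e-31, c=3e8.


Compton wavelength: h/(m_e*c) = 2.4247e-12 m
d_lambda = 2.4247e-12 * (1 - cos(63.8 deg))
= 2.4247e-12 * 0.558494
= 1.3542e-12 m = 0.001354 nm
lambda' = 0.0423 + 0.001354
= 0.043654 nm

0.043654


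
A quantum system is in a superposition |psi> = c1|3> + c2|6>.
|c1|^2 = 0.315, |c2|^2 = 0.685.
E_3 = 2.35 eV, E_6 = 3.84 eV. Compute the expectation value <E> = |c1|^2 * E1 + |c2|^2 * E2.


<E> = |c1|^2 * E1 + |c2|^2 * E2
= 0.315 * 2.35 + 0.685 * 3.84
= 0.7403 + 2.6304
= 3.3707 eV

3.3707


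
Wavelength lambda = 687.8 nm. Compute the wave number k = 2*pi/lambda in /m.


k = 2 * pi / lambda
= 6.2832 / (687.8e-9)
= 6.2832 / 6.8780e-07
= 9.1352e+06 /m

9.1352e+06


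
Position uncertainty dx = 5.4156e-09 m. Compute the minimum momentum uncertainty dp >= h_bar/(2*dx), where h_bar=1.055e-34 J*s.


dp = h_bar / (2 * dx)
= 1.055e-34 / (2 * 5.4156e-09)
= 1.055e-34 / 1.0831e-08
= 9.7404e-27 kg*m/s

9.7404e-27


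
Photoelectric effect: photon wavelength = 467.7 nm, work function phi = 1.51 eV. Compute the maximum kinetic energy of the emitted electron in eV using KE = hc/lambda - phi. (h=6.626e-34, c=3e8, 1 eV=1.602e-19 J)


E_photon = hc / lambda
= (6.626e-34)(3e8) / (467.7e-9)
= 4.2502e-19 J
= 2.653 eV
KE = E_photon - phi
= 2.653 - 1.51
= 1.143 eV

1.143


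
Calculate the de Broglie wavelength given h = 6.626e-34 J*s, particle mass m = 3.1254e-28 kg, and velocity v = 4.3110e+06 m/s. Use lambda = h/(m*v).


lambda = h / (m * v)
= 6.626e-34 / (3.1254e-28 * 4.3110e+06)
= 6.626e-34 / 1.3474e-21
= 4.9178e-13 m

4.9178e-13


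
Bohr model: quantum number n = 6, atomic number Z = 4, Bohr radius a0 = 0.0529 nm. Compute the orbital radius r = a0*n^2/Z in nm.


r = a0 * n^2 / Z
= 0.0529 * 6^2 / 4
= 0.0529 * 36 / 4
= 0.4761 nm

0.4761


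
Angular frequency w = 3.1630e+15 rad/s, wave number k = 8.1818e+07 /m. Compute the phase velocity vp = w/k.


vp = w / k
= 3.1630e+15 / 8.1818e+07
= 3.8659e+07 m/s

3.8659e+07


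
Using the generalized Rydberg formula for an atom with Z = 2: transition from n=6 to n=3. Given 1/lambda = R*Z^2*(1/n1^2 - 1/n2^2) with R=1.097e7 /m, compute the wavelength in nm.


1/lambda = R * Z^2 * (1/n1^2 - 1/n2^2)
= 1.097e7 * 2^2 * (1/3^2 - 1/6^2)
= 1.097e7 * 4 * (0.111111 - 0.027778)
= 3.6567e+06 /m
lambda = 1 / 3.6567e+06
= 273.4731 nm

273.4731


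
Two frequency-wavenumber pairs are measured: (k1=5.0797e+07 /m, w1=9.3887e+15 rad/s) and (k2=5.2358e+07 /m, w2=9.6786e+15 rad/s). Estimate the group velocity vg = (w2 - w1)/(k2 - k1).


vg = (w2 - w1) / (k2 - k1)
= (9.6786e+15 - 9.3887e+15) / (5.2358e+07 - 5.0797e+07)
= 2.8990e+14 / 1.5610e+06
= 1.8571e+08 m/s

1.8571e+08


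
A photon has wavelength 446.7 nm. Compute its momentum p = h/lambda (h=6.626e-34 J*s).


p = h / lambda
= 6.626e-34 / (446.7e-9)
= 6.626e-34 / 4.4670e-07
= 1.4833e-27 kg*m/s

1.4833e-27


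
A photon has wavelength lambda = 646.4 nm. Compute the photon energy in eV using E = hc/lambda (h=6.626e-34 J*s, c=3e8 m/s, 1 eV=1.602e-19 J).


E = hc / lambda
= (6.626e-34)(3e8) / (646.4e-9)
= 1.9878e-25 / 6.4640e-07
= 3.0752e-19 J
Converting to eV: 3.0752e-19 / 1.602e-19
= 1.9196 eV

1.9196


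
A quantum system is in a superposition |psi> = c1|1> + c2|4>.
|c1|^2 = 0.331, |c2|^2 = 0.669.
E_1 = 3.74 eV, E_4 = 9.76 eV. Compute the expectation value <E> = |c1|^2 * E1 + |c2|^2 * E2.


<E> = |c1|^2 * E1 + |c2|^2 * E2
= 0.331 * 3.74 + 0.669 * 9.76
= 1.2379 + 6.5294
= 7.7674 eV

7.7674


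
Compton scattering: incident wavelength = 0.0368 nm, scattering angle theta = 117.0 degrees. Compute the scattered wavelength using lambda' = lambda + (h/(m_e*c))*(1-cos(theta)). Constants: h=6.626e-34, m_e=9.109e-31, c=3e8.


Compton wavelength: h/(m_e*c) = 2.4247e-12 m
d_lambda = 2.4247e-12 * (1 - cos(117.0 deg))
= 2.4247e-12 * 1.45399
= 3.5255e-12 m = 0.003526 nm
lambda' = 0.0368 + 0.003526
= 0.040326 nm

0.040326


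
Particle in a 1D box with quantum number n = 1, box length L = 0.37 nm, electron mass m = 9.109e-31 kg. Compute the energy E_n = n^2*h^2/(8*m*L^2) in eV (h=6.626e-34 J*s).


E = n^2 * h^2 / (8 * m * L^2)
= 1^2 * (6.626e-34)^2 / (8 * 9.109e-31 * (0.37e-9)^2)
= 1 * 4.3904e-67 / (8 * 9.109e-31 * 1.3690e-19)
= 4.4009e-19 J
= 2.7471 eV

2.7471


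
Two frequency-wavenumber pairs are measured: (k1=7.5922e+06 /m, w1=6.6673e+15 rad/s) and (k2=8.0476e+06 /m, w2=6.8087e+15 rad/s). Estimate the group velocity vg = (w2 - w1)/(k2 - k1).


vg = (w2 - w1) / (k2 - k1)
= (6.8087e+15 - 6.6673e+15) / (8.0476e+06 - 7.5922e+06)
= 1.4140e+14 / 4.5540e+05
= 3.1050e+08 m/s

3.1050e+08
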